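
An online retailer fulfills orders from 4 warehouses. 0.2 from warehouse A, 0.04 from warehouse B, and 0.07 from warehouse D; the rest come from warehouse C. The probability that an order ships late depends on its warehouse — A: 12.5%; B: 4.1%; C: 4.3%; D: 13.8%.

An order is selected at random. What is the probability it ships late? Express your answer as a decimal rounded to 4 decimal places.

P(C) = 1 − (0.2 + 0.04 + 0.07) = 0.69.
P(L) = P(L|A)·P(A) + P(L|B)·P(B) + P(L|C)·P(C) + P(L|D)·P(D)
      = 0.125·0.2 + 0.041·0.04 + 0.043·0.69 + 0.138·0.07
      = 0.025 + 0.00164 + 0.02967 + 0.00966 = 0.06597

0.0660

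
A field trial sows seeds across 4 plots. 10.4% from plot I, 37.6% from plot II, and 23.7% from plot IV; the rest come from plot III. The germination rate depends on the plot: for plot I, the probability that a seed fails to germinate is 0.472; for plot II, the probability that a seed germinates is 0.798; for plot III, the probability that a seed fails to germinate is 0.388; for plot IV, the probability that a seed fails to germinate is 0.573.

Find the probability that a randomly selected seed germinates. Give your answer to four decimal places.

P(G) ≈ 0.6294

P(III) = 1 − (0.104 + 0.376 + 0.237) = 0.283.
P(G|I) = 1 − 0.472 = 0.528.
P(G|III) = 1 − 0.388 = 0.612.
P(G|IV) = 1 − 0.573 = 0.427.
P(G) = P(G|I)·P(I) + P(G|II)·P(II) + P(G|III)·P(III) + P(G|IV)·P(IV)
      = 0.528·0.104 + 0.798·0.376 + 0.612·0.283 + 0.427·0.237
      = 0.054912 + 0.300048 + 0.173196 + 0.101199 = 0.629355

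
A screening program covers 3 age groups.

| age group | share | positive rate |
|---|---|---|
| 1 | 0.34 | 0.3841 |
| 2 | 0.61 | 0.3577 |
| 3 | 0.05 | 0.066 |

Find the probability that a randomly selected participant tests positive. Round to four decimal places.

0.3521

P(T) = P(T|1)·P(1) + P(T|2)·P(2) + P(T|3)·P(3)
      = 0.3841·0.34 + 0.3577·0.61 + 0.066·0.05
      = 0.130594 + 0.218197 + 0.0033 = 0.352091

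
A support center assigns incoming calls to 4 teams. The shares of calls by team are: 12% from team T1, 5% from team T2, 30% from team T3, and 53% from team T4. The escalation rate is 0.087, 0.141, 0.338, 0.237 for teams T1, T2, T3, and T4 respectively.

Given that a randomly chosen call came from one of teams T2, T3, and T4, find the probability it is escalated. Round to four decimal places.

Let S = {T2, T3, T4}.
P(S) = 0.05 + 0.3 + 0.53 = 0.88.
P(E ∩ S) = 0.141·0.05 + 0.338·0.3 + 0.237·0.53 = 0.00705 + 0.1014 + 0.12561 = 0.23406.
P(E | S) = 0.23406 / 0.88 = 0.265977…

P(E|S) ≈ 0.2660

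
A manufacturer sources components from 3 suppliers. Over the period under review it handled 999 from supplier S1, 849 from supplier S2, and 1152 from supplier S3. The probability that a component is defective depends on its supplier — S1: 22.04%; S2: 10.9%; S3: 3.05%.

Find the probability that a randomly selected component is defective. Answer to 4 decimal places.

Total: 999 + 849 + 1152 = 3000.
P(S1) = 999/3000 = 0.333. P(S2) = 849/3000 = 0.283. P(S3) = 1152/3000 = 0.384.
Summing over the partition,
P(D) = P(D|S1)·P(S1) + P(D|S2)·P(S2) + P(D|S3)·P(S3)
      = 0.2204·0.333 + 0.109·0.283 + 0.0305·0.384
      = 0.0733932 + 0.030847 + 0.011712 = 0.1159522

0.1160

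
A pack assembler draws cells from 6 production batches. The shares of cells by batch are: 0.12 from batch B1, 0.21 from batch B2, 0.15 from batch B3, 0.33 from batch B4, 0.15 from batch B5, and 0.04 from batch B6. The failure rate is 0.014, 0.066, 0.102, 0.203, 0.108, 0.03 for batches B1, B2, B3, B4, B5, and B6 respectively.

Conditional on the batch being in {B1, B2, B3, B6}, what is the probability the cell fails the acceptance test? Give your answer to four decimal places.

Let S = {B1, B2, B3, B6}.
P(S) = 0.12 + 0.21 + 0.15 + 0.04 = 0.52.
P(F ∩ S) = 0.014·0.12 + 0.066·0.21 + 0.102·0.15 + 0.03·0.04 = 0.00168 + 0.01386 + 0.0153 + 0.0012 = 0.03204.
P(F | S) = 0.03204 / 0.52 = 0.061615…

0.0616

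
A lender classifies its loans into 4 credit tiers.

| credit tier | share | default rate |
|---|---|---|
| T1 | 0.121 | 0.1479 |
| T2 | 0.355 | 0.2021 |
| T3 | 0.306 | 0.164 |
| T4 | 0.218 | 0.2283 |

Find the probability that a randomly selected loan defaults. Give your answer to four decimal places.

By the law of total probability,
P(D) = P(D|T1)·P(T1) + P(D|T2)·P(T2) + P(D|T3)·P(T3) + P(D|T4)·P(T4)
      = 0.1479·0.121 + 0.2021·0.355 + 0.164·0.306 + 0.2283·0.218
      = 0.0178959 + 0.0717455 + 0.050184 + 0.0497694 = 0.1895948

P(D) ≈ 0.1896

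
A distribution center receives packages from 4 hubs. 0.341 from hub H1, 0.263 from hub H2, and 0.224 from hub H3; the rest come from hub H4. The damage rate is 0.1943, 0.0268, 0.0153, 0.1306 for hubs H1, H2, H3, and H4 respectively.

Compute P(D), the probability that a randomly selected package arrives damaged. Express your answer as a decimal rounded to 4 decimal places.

P(D) ≈ 0.0992

P(H4) = 1 − (0.341 + 0.263 + 0.224) = 0.172.
By the law of total probability,
P(D) = P(D|H1)·P(H1) + P(D|H2)·P(H2) + P(D|H3)·P(H3) + P(D|H4)·P(H4)
      = 0.1943·0.341 + 0.0268·0.263 + 0.0153·0.224 + 0.1306·0.172
      = 0.0662563 + 0.0070484 + 0.0034272 + 0.0224632 = 0.0991951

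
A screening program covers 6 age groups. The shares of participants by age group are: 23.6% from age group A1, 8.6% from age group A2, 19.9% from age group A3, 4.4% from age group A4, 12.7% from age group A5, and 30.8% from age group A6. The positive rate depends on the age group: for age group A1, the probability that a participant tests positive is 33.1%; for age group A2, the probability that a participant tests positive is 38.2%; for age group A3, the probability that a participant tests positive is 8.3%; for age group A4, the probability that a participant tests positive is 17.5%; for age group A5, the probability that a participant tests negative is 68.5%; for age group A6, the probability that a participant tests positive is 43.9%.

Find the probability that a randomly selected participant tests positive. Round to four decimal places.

0.3104

P(T|A5) = 1 − 0.685 = 0.315.
P(T) = P(T|A1)·P(A1) + P(T|A2)·P(A2) + P(T|A3)·P(A3) + P(T|A4)·P(A4) + P(T|A5)·P(A5) + P(T|A6)·P(A6)
      = 0.331·0.236 + 0.382·0.086 + 0.083·0.199 + 0.175·0.044 + 0.315·0.127 + 0.439·0.308
      = 0.078116 + 0.032852 + 0.016517 + 0.0077 + 0.040005 + 0.135212 = 0.310402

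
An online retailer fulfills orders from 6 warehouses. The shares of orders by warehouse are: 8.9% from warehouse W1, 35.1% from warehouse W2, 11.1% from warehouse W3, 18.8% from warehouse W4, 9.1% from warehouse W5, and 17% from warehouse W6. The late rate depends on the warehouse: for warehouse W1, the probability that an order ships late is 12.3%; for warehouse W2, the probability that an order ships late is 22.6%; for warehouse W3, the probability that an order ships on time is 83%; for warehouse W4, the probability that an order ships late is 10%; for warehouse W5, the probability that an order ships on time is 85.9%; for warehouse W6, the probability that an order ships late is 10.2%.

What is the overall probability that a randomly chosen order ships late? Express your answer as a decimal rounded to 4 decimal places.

0.1581

P(L|W3) = 1 − 0.83 = 0.17.
P(L|W5) = 1 − 0.859 = 0.141.
P(L) = P(L|W1)·P(W1) + P(L|W2)·P(W2) + P(L|W3)·P(W3) + P(L|W4)·P(W4) + P(L|W5)·P(W5) + P(L|W6)·P(W6)
      = 0.123·0.089 + 0.226·0.351 + 0.17·0.111 + 0.1·0.188 + 0.141·0.091 + 0.102·0.17
      = 0.010947 + 0.079326 + 0.01887 + 0.0188 + 0.012831 + 0.01734 = 0.158114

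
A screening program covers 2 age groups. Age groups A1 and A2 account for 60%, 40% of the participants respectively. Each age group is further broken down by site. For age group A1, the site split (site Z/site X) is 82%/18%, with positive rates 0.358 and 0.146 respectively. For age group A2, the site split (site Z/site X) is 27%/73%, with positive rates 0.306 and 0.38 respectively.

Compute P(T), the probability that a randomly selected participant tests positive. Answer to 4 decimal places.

P(T) ≈ 0.3359

P(T|A1) = 0.82·0.358 + 0.18·0.146 = 0.29356 + 0.02628 = 0.31984
P(T|A2) = 0.27·0.306 + 0.73·0.38 = 0.08262 + 0.2774 = 0.36002
Then overall,
P(T) = 0.6·0.31984 + 0.4·0.36002
      = 0.191904 + 0.144008 = 0.335912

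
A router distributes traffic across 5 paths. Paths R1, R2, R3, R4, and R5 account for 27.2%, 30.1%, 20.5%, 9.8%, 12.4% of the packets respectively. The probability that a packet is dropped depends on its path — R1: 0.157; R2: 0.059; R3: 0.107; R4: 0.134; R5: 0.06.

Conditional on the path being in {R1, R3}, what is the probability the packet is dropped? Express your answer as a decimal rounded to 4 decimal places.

Let S = {R1, R3}.
P(S) = 0.272 + 0.205 = 0.477.
P(L ∩ S) = 0.157·0.272 + 0.107·0.205 = 0.042704 + 0.021935 = 0.064639.
P(L | S) = 0.064639 / 0.477 = 0.135512…

P(L|S) ≈ 0.1355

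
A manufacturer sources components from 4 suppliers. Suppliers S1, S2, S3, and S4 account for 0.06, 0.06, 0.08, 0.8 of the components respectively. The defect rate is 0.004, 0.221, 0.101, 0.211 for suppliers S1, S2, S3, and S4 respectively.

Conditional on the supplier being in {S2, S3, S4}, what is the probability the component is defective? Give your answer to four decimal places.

Let S = {S2, S3, S4}.
P(S) = 0.06 + 0.08 + 0.8 = 0.94.
P(D ∩ S) = 0.221·0.06 + 0.101·0.08 + 0.211·0.8 = 0.01326 + 0.00808 + 0.1688 = 0.19014.
P(D | S) = 0.19014 / 0.94 = 0.202277…

P(D|S) ≈ 0.2023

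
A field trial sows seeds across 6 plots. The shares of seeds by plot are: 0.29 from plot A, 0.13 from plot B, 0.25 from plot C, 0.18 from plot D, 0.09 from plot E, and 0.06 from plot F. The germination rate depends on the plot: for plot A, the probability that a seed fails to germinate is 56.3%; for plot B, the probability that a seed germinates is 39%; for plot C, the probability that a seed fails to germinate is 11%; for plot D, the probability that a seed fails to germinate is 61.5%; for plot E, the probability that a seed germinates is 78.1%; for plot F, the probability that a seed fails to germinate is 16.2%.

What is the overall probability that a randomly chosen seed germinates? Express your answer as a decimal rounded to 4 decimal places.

P(G|A) = 1 − 0.563 = 0.437.
P(G|C) = 1 − 0.11 = 0.89.
P(G|D) = 1 − 0.615 = 0.385.
P(G|F) = 1 − 0.162 = 0.838.
P(G) = P(G|A)·P(A) + P(G|B)·P(B) + P(G|C)·P(C) + P(G|D)·P(D) + P(G|E)·P(E) + P(G|F)·P(F)
      = 0.437·0.29 + 0.39·0.13 + 0.89·0.25 + 0.385·0.18 + 0.781·0.09 + 0.838·0.06
      = 0.12673 + 0.0507 + 0.2225 + 0.0693 + 0.07029 + 0.05028 = 0.5898

P(G) ≈ 0.5898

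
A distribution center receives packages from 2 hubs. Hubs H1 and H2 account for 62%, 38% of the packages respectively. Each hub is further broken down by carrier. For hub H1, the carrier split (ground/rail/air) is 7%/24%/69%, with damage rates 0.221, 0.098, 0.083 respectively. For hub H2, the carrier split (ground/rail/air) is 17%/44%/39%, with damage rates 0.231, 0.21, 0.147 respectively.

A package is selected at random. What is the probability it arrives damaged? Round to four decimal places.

P(D|H1) = 0.07·0.221 + 0.24·0.098 + 0.69·0.083 = 0.01547 + 0.02352 + 0.05727 = 0.09626
P(D|H2) = 0.17·0.231 + 0.44·0.21 + 0.39·0.147 = 0.03927 + 0.0924 + 0.05733 = 0.189
Then overall,
P(D) = 0.62·0.09626 + 0.38·0.189
      = 0.0596812 + 0.07182 = 0.1315012

P(D) ≈ 0.1315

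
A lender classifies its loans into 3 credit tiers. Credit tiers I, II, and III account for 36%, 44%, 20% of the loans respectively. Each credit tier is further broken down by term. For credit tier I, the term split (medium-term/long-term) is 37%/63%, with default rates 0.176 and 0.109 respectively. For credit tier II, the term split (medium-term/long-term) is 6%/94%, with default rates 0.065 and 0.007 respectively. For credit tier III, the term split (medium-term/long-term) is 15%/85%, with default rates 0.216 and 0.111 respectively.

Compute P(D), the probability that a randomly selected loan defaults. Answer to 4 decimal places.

P(D) ≈ 0.0781

P(D|I) = 0.37·0.176 + 0.63·0.109 = 0.06512 + 0.06867 = 0.13379
P(D|II) = 0.06·0.065 + 0.94·0.007 = 0.0039 + 0.00658 = 0.01048
P(D|III) = 0.15·0.216 + 0.85·0.111 = 0.0324 + 0.09435 = 0.12675
By total probability over the outer partition,
P(D) = 0.36·0.13379 + 0.44·0.01048 + 0.2·0.12675
      = 0.0481644 + 0.0046112 + 0.02535 = 0.0781256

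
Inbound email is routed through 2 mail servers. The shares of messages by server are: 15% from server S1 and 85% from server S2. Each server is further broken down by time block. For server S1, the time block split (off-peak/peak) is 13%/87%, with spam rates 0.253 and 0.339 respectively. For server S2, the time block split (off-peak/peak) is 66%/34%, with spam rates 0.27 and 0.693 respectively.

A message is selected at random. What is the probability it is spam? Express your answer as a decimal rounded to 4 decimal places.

P(S|S1) = 0.13·0.253 + 0.87·0.339 = 0.03289 + 0.29493 = 0.32782
P(S|S2) = 0.66·0.27 + 0.34·0.693 = 0.1782 + 0.23562 = 0.41382
Then overall,
P(S) = 0.15·0.32782 + 0.85·0.41382
      = 0.049173 + 0.351747 = 0.40092

0.4009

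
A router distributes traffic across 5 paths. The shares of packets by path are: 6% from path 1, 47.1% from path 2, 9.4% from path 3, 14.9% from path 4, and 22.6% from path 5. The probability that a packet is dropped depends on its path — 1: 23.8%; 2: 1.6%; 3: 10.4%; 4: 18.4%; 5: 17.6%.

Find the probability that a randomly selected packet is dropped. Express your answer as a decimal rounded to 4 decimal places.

P(L) ≈ 0.0988

P(L) = P(L|1)·P(1) + P(L|2)·P(2) + P(L|3)·P(3) + P(L|4)·P(4) + P(L|5)·P(5)
      = 0.238·0.06 + 0.016·0.471 + 0.104·0.094 + 0.184·0.149 + 0.176·0.226
      = 0.01428 + 0.007536 + 0.009776 + 0.027416 + 0.039776 = 0.098784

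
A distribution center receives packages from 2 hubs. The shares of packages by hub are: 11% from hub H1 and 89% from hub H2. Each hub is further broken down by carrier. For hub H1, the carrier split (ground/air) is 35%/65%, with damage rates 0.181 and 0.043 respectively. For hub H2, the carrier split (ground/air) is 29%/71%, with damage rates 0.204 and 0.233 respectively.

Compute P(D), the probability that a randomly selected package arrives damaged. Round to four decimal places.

0.2099

P(D|H1) = 0.35·0.181 + 0.65·0.043 = 0.06335 + 0.02795 = 0.0913
P(D|H2) = 0.29·0.204 + 0.71·0.233 = 0.05916 + 0.16543 = 0.22459
Then overall,
P(D) = 0.11·0.0913 + 0.89·0.22459
      = 0.010043 + 0.1998851 = 0.2099281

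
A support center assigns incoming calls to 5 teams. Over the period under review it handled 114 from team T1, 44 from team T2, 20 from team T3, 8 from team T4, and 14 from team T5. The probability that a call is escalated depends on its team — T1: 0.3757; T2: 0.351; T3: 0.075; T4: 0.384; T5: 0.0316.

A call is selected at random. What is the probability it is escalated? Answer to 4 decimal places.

Total: 114 + 44 + 20 + 8 + 14 = 200.
P(T1) = 114/200 = 0.57. P(T2) = 44/200 = 0.22. P(T3) = 20/200 = 0.1. P(T4) = 8/200 = 0.04. P(T5) = 14/200 = 0.07.
Using total probability over the partition,
P(E) = P(E|T1)·P(T1) + P(E|T2)·P(T2) + P(E|T3)·P(T3) + P(E|T4)·P(T4) + P(E|T5)·P(T5)
      = 0.3757·0.57 + 0.351·0.22 + 0.075·0.1 + 0.384·0.04 + 0.0316·0.07
      = 0.214149 + 0.07722 + 0.0075 + 0.01536 + 0.002212 = 0.316441

0.3164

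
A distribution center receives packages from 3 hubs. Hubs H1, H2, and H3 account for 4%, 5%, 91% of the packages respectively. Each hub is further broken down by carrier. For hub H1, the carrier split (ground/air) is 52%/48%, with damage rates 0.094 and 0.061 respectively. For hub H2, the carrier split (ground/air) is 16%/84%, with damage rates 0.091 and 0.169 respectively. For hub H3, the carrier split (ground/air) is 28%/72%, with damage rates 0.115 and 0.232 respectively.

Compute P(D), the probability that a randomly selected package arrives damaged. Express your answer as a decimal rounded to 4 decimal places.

P(D|H1) = 0.52·0.094 + 0.48·0.061 = 0.04888 + 0.02928 = 0.07816
P(D|H2) = 0.16·0.091 + 0.84·0.169 = 0.01456 + 0.14196 = 0.15652
P(D|H3) = 0.28·0.115 + 0.72·0.232 = 0.0322 + 0.16704 = 0.19924
By total probability over the outer partition,
P(D) = 0.04·0.07816 + 0.05·0.15652 + 0.91·0.19924
      = 0.0031264 + 0.007826 + 0.1813084 = 0.1922608

0.1923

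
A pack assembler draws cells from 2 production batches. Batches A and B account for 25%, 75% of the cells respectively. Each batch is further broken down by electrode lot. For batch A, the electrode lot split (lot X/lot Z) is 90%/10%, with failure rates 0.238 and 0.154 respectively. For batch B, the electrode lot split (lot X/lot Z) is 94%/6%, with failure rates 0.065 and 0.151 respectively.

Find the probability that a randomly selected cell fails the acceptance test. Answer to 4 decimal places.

0.1100

P(F|A) = 0.9·0.238 + 0.1·0.154 = 0.2142 + 0.0154 = 0.2296
P(F|B) = 0.94·0.065 + 0.06·0.151 = 0.0611 + 0.00906 = 0.07016
Then overall,
P(F) = 0.25·0.2296 + 0.75·0.07016
      = 0.0574 + 0.05262 = 0.11002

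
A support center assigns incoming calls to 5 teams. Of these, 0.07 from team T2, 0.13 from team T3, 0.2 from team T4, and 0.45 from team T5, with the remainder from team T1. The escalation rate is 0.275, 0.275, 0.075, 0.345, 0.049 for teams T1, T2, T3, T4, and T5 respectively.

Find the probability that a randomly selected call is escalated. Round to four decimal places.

P(T1) = 1 − (0.07 + 0.13 + 0.2 + 0.45) = 0.15.
P(E) = P(E|T1)·P(T1) + P(E|T2)·P(T2) + P(E|T3)·P(T3) + P(E|T4)·P(T4) + P(E|T5)·P(T5)
      = 0.275·0.15 + 0.275·0.07 + 0.075·0.13 + 0.345·0.2 + 0.049·0.45
      = 0.04125 + 0.01925 + 0.00975 + 0.069 + 0.02205 = 0.1613

0.1613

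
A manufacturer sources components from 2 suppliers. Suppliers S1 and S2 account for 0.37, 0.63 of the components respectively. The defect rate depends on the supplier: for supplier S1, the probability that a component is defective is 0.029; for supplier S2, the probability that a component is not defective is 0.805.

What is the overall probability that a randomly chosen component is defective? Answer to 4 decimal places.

P(D|S2) = 1 − 0.805 = 0.195.
Summing over the partition,
P(D) = P(D|S1)·P(S1) + P(D|S2)·P(S2)
      = 0.029·0.37 + 0.195·0.63
      = 0.01073 + 0.12285 = 0.13358

0.1336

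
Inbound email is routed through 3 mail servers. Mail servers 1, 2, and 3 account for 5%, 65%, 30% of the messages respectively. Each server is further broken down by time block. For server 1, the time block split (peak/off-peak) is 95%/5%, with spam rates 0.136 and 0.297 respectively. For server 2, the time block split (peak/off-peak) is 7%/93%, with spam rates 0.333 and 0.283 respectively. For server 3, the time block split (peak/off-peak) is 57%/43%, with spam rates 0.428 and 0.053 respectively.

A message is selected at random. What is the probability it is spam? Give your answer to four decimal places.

P(S|1) = 0.95·0.136 + 0.05·0.297 = 0.1292 + 0.01485 = 0.14405
P(S|2) = 0.07·0.333 + 0.93·0.283 = 0.02331 + 0.26319 = 0.2865
P(S|3) = 0.57·0.428 + 0.43·0.053 = 0.24396 + 0.02279 = 0.26675
By total probability over the outer partition,
P(S) = 0.05·0.14405 + 0.65·0.2865 + 0.3·0.26675
      = 0.0072025 + 0.186225 + 0.080025 = 0.2734525

P(S) ≈ 0.2735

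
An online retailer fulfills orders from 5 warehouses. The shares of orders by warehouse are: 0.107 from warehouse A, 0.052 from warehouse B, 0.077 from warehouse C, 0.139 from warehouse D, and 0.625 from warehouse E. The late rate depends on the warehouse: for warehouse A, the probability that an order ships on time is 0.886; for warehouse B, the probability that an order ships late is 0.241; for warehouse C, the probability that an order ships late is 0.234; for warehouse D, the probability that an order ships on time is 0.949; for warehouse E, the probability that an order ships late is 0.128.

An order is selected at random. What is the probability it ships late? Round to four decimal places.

P(L|A) = 1 − 0.886 = 0.114.
P(L|D) = 1 − 0.949 = 0.051.
P(L) = P(L|A)·P(A) + P(L|B)·P(B) + P(L|C)·P(C) + P(L|D)·P(D) + P(L|E)·P(E)
      = 0.114·0.107 + 0.241·0.052 + 0.234·0.077 + 0.051·0.139 + 0.128·0.625
      = 0.012198 + 0.012532 + 0.018018 + 0.007089 + 0.08 = 0.129837

P(L) ≈ 0.1298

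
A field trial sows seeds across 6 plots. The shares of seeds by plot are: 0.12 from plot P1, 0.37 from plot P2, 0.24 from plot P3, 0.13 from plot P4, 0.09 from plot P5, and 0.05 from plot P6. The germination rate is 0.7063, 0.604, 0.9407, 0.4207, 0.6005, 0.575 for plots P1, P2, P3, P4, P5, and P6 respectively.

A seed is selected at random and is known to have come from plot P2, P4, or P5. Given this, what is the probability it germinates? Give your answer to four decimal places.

Let S = {P2, P4, P5}.
P(S) = 0.37 + 0.13 + 0.09 = 0.59.
P(G ∩ S) = 0.604·0.37 + 0.4207·0.13 + 0.6005·0.09 = 0.22348 + 0.054691 + 0.054045 = 0.332216.
P(G | S) = 0.332216 / 0.59 = 0.563078…

P(G|S) ≈ 0.5631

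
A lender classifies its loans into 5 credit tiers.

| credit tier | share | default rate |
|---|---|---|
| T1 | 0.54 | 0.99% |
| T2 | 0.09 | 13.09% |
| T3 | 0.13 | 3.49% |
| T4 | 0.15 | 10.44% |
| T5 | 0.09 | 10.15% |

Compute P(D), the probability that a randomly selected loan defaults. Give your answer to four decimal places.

0.0465

P(D) = P(D|T1)·P(T1) + P(D|T2)·P(T2) + P(D|T3)·P(T3) + P(D|T4)·P(T4) + P(D|T5)·P(T5)
      = 0.0099·0.54 + 0.1309·0.09 + 0.0349·0.13 + 0.1044·0.15 + 0.1015·0.09
      = 0.005346 + 0.011781 + 0.004537 + 0.01566 + 0.009135 = 0.046459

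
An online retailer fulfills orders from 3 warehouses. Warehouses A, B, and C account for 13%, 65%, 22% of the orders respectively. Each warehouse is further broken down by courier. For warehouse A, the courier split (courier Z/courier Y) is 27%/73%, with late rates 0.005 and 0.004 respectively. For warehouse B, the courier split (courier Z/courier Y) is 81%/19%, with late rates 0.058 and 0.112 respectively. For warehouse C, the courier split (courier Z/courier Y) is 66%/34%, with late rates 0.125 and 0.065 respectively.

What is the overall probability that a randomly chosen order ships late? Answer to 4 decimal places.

0.0679

P(L|A) = 0.27·0.005 + 0.73·0.004 = 0.00135 + 0.00292 = 0.00427
P(L|B) = 0.81·0.058 + 0.19·0.112 = 0.04698 + 0.02128 = 0.06826
P(L|C) = 0.66·0.125 + 0.34·0.065 = 0.0825 + 0.0221 = 0.1046
Then overall,
P(L) = 0.13·0.00427 + 0.65·0.06826 + 0.22·0.1046
      = 0.0005551 + 0.044369 + 0.023012 = 0.0679361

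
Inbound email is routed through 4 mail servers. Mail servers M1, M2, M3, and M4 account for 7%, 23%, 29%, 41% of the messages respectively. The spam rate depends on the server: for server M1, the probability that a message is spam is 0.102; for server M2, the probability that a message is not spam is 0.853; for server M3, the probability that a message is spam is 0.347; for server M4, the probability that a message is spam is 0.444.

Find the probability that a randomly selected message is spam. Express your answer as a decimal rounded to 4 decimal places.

P(S) ≈ 0.3236

P(S|M2) = 1 − 0.853 = 0.147.
P(S) = P(S|M1)·P(M1) + P(S|M2)·P(M2) + P(S|M3)·P(M3) + P(S|M4)·P(M4)
      = 0.102·0.07 + 0.147·0.23 + 0.347·0.29 + 0.444·0.41
      = 0.00714 + 0.03381 + 0.10063 + 0.18204 = 0.32362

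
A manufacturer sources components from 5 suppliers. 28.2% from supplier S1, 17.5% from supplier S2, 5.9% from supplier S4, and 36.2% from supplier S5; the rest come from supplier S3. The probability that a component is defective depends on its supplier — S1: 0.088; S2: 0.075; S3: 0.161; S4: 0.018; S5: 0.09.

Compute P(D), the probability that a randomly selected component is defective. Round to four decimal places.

P(S3) = 1 − (0.282 + 0.175 + 0.059 + 0.362) = 0.122.
By the law of total probability,
P(D) = P(D|S1)·P(S1) + P(D|S2)·P(S2) + P(D|S3)·P(S3) + P(D|S4)·P(S4) + P(D|S5)·P(S5)
      = 0.088·0.282 + 0.075·0.175 + 0.161·0.122 + 0.018·0.059 + 0.09·0.362
      = 0.024816 + 0.013125 + 0.019642 + 0.001062 + 0.03258 = 0.091225

P(D) ≈ 0.0912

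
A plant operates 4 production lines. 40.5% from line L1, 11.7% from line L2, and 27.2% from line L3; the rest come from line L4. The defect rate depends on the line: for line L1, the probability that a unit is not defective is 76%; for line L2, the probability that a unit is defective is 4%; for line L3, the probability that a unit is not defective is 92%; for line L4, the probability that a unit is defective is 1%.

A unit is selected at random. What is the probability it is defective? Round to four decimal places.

P(D) ≈ 0.1257

P(L4) = 1 − (0.405 + 0.117 + 0.272) = 0.206.
P(D|L1) = 1 − 0.76 = 0.24.
P(D|L3) = 1 − 0.92 = 0.08.
P(D) = P(D|L1)·P(L1) + P(D|L2)·P(L2) + P(D|L3)·P(L3) + P(D|L4)·P(L4)
      = 0.24·0.405 + 0.04·0.117 + 0.08·0.272 + 0.01·0.206
      = 0.0972 + 0.00468 + 0.02176 + 0.00206 = 0.1257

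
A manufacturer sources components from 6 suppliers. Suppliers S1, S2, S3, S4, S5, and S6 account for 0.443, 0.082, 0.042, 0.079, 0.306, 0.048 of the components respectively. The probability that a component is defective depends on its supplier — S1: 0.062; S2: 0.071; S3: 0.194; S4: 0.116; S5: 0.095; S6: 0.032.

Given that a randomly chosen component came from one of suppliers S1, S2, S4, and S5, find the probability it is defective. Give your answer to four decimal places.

Let S = {S1, S2, S4, S5}.
P(S) = 0.443 + 0.082 + 0.079 + 0.306 = 0.91.
P(D ∩ S) = 0.062·0.443 + 0.071·0.082 + 0.116·0.079 + 0.095·0.306 = 0.027466 + 0.005822 + 0.009164 + 0.02907 = 0.071522.
P(D | S) = 0.071522 / 0.91 = 0.078596…

0.0786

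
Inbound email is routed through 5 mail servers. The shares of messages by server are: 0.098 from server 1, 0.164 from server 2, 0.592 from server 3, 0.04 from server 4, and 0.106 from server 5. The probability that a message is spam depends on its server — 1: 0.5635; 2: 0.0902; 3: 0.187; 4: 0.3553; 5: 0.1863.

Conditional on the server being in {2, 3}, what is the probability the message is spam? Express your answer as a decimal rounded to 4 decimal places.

Let J = {2, 3}.
P(J) = 0.164 + 0.592 = 0.756.
P(S ∩ J) = 0.0902·0.164 + 0.187·0.592 = 0.0147928 + 0.110704 = 0.1254968.
P(S | J) = 0.1254968 / 0.756 = 0.166001…

P(S|J) ≈ 0.1660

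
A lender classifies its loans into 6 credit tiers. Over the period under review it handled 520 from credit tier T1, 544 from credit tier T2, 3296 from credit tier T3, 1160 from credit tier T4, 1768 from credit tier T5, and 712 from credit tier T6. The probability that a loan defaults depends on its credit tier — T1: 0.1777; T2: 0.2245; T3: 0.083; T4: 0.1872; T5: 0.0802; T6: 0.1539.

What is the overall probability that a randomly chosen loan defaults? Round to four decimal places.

Total: 520 + 544 + 3296 + 1160 + 1768 + 712 = 8000.
P(T1) = 520/8000 = 0.065. P(T2) = 544/8000 = 0.068. P(T3) = 3296/8000 = 0.412. P(T4) = 1160/8000 = 0.145. P(T5) = 1768/8000 = 0.221. P(T6) = 712/8000 = 0.089.
P(D) = P(D|T1)·P(T1) + P(D|T2)·P(T2) + P(D|T3)·P(T3) + P(D|T4)·P(T4) + P(D|T5)·P(T5) + P(D|T6)·P(T6)
      = 0.1777·0.065 + 0.2245·0.068 + 0.083·0.412 + 0.1872·0.145 + 0.0802·0.221 + 0.1539·0.089
      = 0.0115505 + 0.015266 + 0.034196 + 0.027144 + 0.0177242 + 0.0136971 = 0.1195778

P(D) ≈ 0.1196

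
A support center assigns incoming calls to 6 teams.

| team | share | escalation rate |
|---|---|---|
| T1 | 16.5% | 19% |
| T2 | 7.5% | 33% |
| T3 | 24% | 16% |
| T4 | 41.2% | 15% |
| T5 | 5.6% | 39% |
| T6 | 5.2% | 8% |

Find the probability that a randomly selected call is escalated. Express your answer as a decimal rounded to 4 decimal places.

P(E) = P(E|T1)·P(T1) + P(E|T2)·P(T2) + P(E|T3)·P(T3) + P(E|T4)·P(T4) + P(E|T5)·P(T5) + P(E|T6)·P(T6)
      = 0.19·0.165 + 0.33·0.075 + 0.16·0.24 + 0.15·0.412 + 0.39·0.056 + 0.08·0.052
      = 0.03135 + 0.02475 + 0.0384 + 0.0618 + 0.02184 + 0.00416 = 0.1823

0.1823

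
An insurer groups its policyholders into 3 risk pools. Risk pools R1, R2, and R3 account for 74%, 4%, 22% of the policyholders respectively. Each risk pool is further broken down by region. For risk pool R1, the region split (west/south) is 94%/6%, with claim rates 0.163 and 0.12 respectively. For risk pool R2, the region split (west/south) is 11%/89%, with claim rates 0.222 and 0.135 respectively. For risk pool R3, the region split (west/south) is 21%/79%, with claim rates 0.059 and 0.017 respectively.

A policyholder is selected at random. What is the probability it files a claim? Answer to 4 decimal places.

P(C|R1) = 0.94·0.163 + 0.06·0.12 = 0.15322 + 0.0072 = 0.16042
P(C|R2) = 0.11·0.222 + 0.89·0.135 = 0.02442 + 0.12015 = 0.14457
P(C|R3) = 0.21·0.059 + 0.79·0.017 = 0.01239 + 0.01343 = 0.02582
By total probability over the outer partition,
P(C) = 0.74·0.16042 + 0.04·0.14457 + 0.22·0.02582
      = 0.1187108 + 0.0057828 + 0.0056804 = 0.130174

P(C) ≈ 0.1302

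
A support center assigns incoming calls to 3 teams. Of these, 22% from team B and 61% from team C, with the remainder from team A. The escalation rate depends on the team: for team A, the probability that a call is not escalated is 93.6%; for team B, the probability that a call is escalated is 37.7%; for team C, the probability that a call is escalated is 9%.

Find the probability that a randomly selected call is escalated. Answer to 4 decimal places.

P(A) = 1 − (0.22 + 0.61) = 0.17.
P(E|A) = 1 − 0.936 = 0.064.
Using total probability over the partition,
P(E) = P(E|A)·P(A) + P(E|B)·P(B) + P(E|C)·P(C)
      = 0.064·0.17 + 0.377·0.22 + 0.09·0.61
      = 0.01088 + 0.08294 + 0.0549 = 0.14872

P(E) ≈ 0.1487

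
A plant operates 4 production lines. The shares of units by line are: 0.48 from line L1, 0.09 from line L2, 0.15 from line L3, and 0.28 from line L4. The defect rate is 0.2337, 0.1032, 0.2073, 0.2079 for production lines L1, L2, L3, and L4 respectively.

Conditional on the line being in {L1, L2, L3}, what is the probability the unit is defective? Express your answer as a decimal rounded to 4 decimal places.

P(D|S) ≈ 0.2119

Let S = {L1, L2, L3}.
P(S) = 0.48 + 0.09 + 0.15 = 0.72.
P(D ∩ S) = 0.2337·0.48 + 0.1032·0.09 + 0.2073·0.15 = 0.112176 + 0.009288 + 0.031095 = 0.152559.
P(D | S) = 0.152559 / 0.72 = 0.211888…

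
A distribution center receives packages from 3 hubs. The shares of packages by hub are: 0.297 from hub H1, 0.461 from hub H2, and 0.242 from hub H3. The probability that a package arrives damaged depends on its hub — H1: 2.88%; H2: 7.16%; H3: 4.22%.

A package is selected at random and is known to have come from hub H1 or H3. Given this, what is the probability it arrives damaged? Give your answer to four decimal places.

Let S = {H1, H3}.
P(S) = 0.297 + 0.242 = 0.539.
P(D ∩ S) = 0.0288·0.297 + 0.0422·0.242 = 0.0085536 + 0.0102124 = 0.018766.
P(D | S) = 0.018766 / 0.539 = 0.034816…

0.0348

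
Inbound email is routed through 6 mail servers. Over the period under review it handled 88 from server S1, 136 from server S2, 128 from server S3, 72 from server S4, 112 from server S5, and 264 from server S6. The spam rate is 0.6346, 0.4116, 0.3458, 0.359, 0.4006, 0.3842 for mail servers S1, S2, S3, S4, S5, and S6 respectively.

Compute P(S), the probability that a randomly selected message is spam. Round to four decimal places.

Total: 88 + 136 + 128 + 72 + 112 + 264 = 800.
P(S1) = 88/800 = 0.11. P(S2) = 136/800 = 0.17. P(S3) = 128/800 = 0.16. P(S4) = 72/800 = 0.09. P(S5) = 112/800 = 0.14. P(S6) = 264/800 = 0.33.
P(S) = P(S|S1)·P(S1) + P(S|S2)·P(S2) + P(S|S3)·P(S3) + P(S|S4)·P(S4) + P(S|S5)·P(S5) + P(S|S6)·P(S6)
      = 0.6346·0.11 + 0.4116·0.17 + 0.3458·0.16 + 0.359·0.09 + 0.4006·0.14 + 0.3842·0.33
      = 0.069806 + 0.069972 + 0.055328 + 0.03231 + 0.056084 + 0.126786 = 0.410286

P(S) ≈ 0.4103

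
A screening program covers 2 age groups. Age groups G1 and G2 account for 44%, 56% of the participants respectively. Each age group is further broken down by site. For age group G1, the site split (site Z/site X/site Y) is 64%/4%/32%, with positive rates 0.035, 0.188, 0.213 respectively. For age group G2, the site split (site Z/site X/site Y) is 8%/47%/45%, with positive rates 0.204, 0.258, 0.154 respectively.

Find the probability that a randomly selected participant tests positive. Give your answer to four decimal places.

P(T) ≈ 0.1590

P(T|G1) = 0.64·0.035 + 0.04·0.188 + 0.32·0.213 = 0.0224 + 0.00752 + 0.06816 = 0.09808
P(T|G2) = 0.08·0.204 + 0.47·0.258 + 0.45·0.154 = 0.01632 + 0.12126 + 0.0693 = 0.20688
Then overall,
P(T) = 0.44·0.09808 + 0.56·0.20688
      = 0.0431552 + 0.1158528 = 0.159008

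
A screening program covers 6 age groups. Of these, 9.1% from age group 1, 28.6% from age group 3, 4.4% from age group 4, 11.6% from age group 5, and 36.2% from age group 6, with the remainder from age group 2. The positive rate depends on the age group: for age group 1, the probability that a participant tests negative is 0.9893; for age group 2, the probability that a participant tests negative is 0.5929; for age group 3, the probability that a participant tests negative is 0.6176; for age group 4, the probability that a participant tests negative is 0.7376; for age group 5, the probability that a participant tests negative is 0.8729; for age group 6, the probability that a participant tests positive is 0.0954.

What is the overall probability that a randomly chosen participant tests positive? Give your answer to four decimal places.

P(2) = 1 − (0.091 + 0.286 + 0.044 + 0.116 + 0.362) = 0.101.
P(T|1) = 1 − 0.9893 = 0.0107.
P(T|2) = 1 − 0.5929 = 0.4071.
P(T|3) = 1 − 0.6176 = 0.3824.
P(T|4) = 1 − 0.7376 = 0.2624.
P(T|5) = 1 − 0.8729 = 0.1271.
By the law of total probability,
P(T) = P(T|1)·P(1) + P(T|2)·P(2) + P(T|3)·P(3) + P(T|4)·P(4) + P(T|5)·P(5) + P(T|6)·P(6)
      = 0.0107·0.091 + 0.4071·0.101 + 0.3824·0.286 + 0.2624·0.044 + 0.1271·0.116 + 0.0954·0.362
      = 0.0009737 + 0.0411171 + 0.1093664 + 0.0115456 + 0.0147436 + 0.0345348 = 0.2122812

0.2123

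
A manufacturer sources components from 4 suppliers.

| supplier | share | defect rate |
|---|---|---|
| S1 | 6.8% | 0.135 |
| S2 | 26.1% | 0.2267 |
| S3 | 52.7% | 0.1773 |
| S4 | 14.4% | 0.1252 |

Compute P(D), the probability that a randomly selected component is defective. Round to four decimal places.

Summing over the partition,
P(D) = P(D|S1)·P(S1) + P(D|S2)·P(S2) + P(D|S3)·P(S3) + P(D|S4)·P(S4)
      = 0.135·0.068 + 0.2267·0.261 + 0.1773·0.527 + 0.1252·0.144
      = 0.00918 + 0.0591687 + 0.0934371 + 0.0180288 = 0.1798146

P(D) ≈ 0.1798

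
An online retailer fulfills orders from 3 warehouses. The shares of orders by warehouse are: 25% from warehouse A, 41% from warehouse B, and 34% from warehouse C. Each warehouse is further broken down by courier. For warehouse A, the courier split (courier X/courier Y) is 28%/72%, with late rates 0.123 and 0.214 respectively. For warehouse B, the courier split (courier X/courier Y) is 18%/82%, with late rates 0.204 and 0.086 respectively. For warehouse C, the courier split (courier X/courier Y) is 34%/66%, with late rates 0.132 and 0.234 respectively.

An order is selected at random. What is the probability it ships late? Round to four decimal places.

0.1589

P(L|A) = 0.28·0.123 + 0.72·0.214 = 0.03444 + 0.15408 = 0.18852
P(L|B) = 0.18·0.204 + 0.82·0.086 = 0.03672 + 0.07052 = 0.10724
P(L|C) = 0.34·0.132 + 0.66·0.234 = 0.04488 + 0.15444 = 0.19932
Then overall,
P(L) = 0.25·0.18852 + 0.41·0.10724 + 0.34·0.19932
      = 0.04713 + 0.0439684 + 0.0677688 = 0.1588672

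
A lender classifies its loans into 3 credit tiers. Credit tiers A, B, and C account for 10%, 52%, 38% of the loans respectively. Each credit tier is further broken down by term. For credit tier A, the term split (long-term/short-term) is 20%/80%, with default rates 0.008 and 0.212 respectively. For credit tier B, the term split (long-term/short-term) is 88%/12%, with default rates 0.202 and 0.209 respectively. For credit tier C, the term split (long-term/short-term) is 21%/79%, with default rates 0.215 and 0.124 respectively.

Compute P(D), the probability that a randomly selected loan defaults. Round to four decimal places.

P(D) ≈ 0.1770

P(D|A) = 0.2·0.008 + 0.8·0.212 = 0.0016 + 0.1696 = 0.1712
P(D|B) = 0.88·0.202 + 0.12·0.209 = 0.17776 + 0.02508 = 0.20284
P(D|C) = 0.21·0.215 + 0.79·0.124 = 0.04515 + 0.09796 = 0.14311
Then overall,
P(D) = 0.1·0.1712 + 0.52·0.20284 + 0.38·0.14311
      = 0.01712 + 0.1054768 + 0.0543818 = 0.1769786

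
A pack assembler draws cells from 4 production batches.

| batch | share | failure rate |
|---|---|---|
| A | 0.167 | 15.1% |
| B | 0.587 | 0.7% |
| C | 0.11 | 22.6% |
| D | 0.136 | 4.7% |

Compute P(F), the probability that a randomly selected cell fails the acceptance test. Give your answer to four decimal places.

0.0606

Using total probability over the partition,
P(F) = P(F|A)·P(A) + P(F|B)·P(B) + P(F|C)·P(C) + P(F|D)·P(D)
      = 0.151·0.167 + 0.007·0.587 + 0.226·0.11 + 0.047·0.136
      = 0.025217 + 0.004109 + 0.02486 + 0.006392 = 0.060578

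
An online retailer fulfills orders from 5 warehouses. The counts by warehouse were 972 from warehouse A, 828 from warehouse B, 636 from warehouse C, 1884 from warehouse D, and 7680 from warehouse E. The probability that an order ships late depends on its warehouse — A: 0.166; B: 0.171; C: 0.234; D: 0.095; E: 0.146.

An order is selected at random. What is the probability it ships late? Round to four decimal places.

P(L) ≈ 0.1460

Total: 972 + 828 + 636 + 1884 + 7680 = 12000.
P(A) = 972/12000 = 0.081. P(B) = 828/12000 = 0.069. P(C) = 636/12000 = 0.053. P(D) = 1884/12000 = 0.157. P(E) = 7680/12000 = 0.64.
P(L) = P(L|A)·P(A) + P(L|B)·P(B) + P(L|C)·P(C) + P(L|D)·P(D) + P(L|E)·P(E)
      = 0.166·0.081 + 0.171·0.069 + 0.234·0.053 + 0.095·0.157 + 0.146·0.64
      = 0.013446 + 0.011799 + 0.012402 + 0.014915 + 0.09344 = 0.146002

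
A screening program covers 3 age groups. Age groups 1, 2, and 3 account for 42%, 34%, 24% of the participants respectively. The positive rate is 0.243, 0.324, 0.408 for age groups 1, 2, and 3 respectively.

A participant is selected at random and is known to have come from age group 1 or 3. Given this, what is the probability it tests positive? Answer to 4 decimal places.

0.3030

Let S = {1, 3}.
P(S) = 0.42 + 0.24 = 0.66.
P(T ∩ S) = 0.243·0.42 + 0.408·0.24 = 0.10206 + 0.09792 = 0.19998.
P(T | S) = 0.19998 / 0.66 = 0.303000…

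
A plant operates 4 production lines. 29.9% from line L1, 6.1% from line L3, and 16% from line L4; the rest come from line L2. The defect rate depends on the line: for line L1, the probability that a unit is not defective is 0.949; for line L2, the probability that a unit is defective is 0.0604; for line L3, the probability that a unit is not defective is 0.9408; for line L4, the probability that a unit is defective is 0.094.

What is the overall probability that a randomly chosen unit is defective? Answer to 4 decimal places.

0.0629

P(L2) = 1 − (0.299 + 0.061 + 0.16) = 0.48.
P(D|L1) = 1 − 0.949 = 0.051.
P(D|L3) = 1 − 0.9408 = 0.0592.
P(D) = P(D|L1)·P(L1) + P(D|L2)·P(L2) + P(D|L3)·P(L3) + P(D|L4)·P(L4)
      = 0.051·0.299 + 0.0604·0.48 + 0.0592·0.061 + 0.094·0.16
      = 0.015249 + 0.028992 + 0.0036112 + 0.01504 = 0.0628922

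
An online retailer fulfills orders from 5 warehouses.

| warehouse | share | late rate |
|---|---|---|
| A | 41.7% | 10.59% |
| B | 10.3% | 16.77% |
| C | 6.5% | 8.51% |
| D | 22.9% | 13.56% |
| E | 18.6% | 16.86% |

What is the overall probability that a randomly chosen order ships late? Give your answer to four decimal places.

By the law of total probability,
P(L) = P(L|A)·P(A) + P(L|B)·P(B) + P(L|C)·P(C) + P(L|D)·P(D) + P(L|E)·P(E)
      = 0.1059·0.417 + 0.1677·0.103 + 0.0851·0.065 + 0.1356·0.229 + 0.1686·0.186
      = 0.0441603 + 0.0172731 + 0.0055315 + 0.0310524 + 0.0313596 = 0.1293769

0.1294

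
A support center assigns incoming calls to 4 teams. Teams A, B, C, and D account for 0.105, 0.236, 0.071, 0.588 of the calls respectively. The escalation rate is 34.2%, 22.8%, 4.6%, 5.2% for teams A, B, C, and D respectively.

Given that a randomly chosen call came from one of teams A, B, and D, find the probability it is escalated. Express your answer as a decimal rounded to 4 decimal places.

Let S = {A, B, D}.
P(S) = 0.105 + 0.236 + 0.588 = 0.929.
P(E ∩ S) = 0.342·0.105 + 0.228·0.236 + 0.052·0.588 = 0.03591 + 0.053808 + 0.030576 = 0.120294.
P(E | S) = 0.120294 / 0.929 = 0.129488…

P(E|S) ≈ 0.1295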